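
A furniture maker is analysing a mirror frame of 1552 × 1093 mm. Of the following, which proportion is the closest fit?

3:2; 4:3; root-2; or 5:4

Ratio = 1552 / 1093 ≈ 1.420.
Distances: 3:2 1.500 (Δ 0.080); 4:3 1.333 (Δ 0.087); root-2 1.414 (Δ 0.006); 5:4 1.250 (Δ 0.170).

root-2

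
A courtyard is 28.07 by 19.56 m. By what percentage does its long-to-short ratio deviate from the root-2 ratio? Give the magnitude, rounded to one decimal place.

Ratio = 28.07 / 19.56 ≈ 1.4351.
Ideal root-2 ≈ 1.4142. |1.4351 − 1.4142| / 1.4142 ≈ 1.48% → 1.5%.

1.5%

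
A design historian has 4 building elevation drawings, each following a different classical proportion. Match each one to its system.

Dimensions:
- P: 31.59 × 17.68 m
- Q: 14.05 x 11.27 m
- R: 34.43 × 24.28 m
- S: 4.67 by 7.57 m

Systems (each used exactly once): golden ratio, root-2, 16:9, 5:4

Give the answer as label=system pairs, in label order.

Ratios: P ≈ 1.787; Q ≈ 1.247; R ≈ 1.418; S ≈ 1.621.
Targets: golden ratio ≈ 1.618; root-2 ≈ 1.414; 16:9 ≈ 1.778; 5:4 ≈ 1.250.

P=16:9, Q=5:4, R=root-2, S=golden ratio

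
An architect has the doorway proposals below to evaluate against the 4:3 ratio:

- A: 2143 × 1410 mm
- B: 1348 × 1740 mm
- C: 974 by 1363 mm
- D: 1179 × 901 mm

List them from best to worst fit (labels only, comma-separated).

Ratios: A = 2143 / 1410 ≈ 1.520; B = 1740 / 1348 ≈ 1.291; C = 1363 / 974 ≈ 1.399; D = 1179 / 901 ≈ 1.309.
|Δ from 1.333|: A 0.187; B 0.042; C 0.066; D 0.024.

D, B, C, A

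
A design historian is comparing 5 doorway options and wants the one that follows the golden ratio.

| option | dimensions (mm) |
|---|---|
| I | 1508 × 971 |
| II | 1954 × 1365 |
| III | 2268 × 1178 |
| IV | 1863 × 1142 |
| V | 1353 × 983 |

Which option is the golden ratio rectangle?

Target golden ratio ≈ 1.618.
I: 1.553 (Δ0.065)  II: 1.432 (Δ0.186)  III: 1.925 (Δ0.307)  IV: 1.631 (Δ0.013)  V: 1.376 (Δ0.242)

IV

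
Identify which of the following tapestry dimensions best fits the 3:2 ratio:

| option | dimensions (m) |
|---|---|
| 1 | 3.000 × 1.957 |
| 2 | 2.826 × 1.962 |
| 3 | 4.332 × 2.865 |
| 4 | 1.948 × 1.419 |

Target 3:2 ≈ 1.500.
1: 1.533 (Δ0.033)  2: 1.440 (Δ0.060)  3: 1.512 (Δ0.012)  4: 1.373 (Δ0.127)

3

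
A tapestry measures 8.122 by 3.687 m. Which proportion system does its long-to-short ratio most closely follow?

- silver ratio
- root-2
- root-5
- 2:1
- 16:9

root-5

Ratio = 8.122 / 3.687 ≈ 2.203.
Distances: silver ratio 2.414 (Δ 0.211); root-2 1.414 (Δ 0.789); root-5 2.236 (Δ 0.033); 2:1 2.000 (Δ 0.203); 16:9 1.778 (Δ 0.425).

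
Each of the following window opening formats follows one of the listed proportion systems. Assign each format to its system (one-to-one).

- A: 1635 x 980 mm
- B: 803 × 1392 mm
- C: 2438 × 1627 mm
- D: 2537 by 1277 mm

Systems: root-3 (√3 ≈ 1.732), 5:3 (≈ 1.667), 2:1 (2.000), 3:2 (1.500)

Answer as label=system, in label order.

A=5:3, B=root-3, C=3:2, D=2:1

Ratios: A ≈ 1.668; B ≈ 1.733; C ≈ 1.498; D ≈ 1.987.
Targets: root-3 ≈ 1.732; 5:3 ≈ 1.667; 2:1 ≈ 2.000; 3:2 ≈ 1.500.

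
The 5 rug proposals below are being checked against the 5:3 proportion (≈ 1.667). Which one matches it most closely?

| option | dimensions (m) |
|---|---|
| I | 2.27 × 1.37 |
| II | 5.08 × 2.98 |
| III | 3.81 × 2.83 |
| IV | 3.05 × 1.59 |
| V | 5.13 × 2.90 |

Target 5:3 ≈ 1.667.
I: 1.657 (Δ0.010)  II: 1.705 (Δ0.038)  III: 1.346 (Δ0.321)  IV: 1.918 (Δ0.251)  V: 1.769 (Δ0.102)

I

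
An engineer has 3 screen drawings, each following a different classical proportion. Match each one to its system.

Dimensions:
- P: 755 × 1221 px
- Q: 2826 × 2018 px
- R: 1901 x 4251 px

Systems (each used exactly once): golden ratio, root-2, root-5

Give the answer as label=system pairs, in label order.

P = 1221/755 ≈ 1.617 → golden ratio (1.618)
Q = 2826/2018 ≈ 1.400 → root-2 (1.414)
R = 4251/1901 ≈ 2.236 → root-5 (2.236)

P=golden ratio, Q=root-2, R=root-5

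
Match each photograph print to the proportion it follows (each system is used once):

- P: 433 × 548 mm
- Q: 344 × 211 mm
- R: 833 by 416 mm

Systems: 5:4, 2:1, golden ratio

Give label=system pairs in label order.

P=5:4, Q=golden ratio, R=2:1

P = 548/433 ≈ 1.266 → 5:4 (1.250)
Q = 344/211 ≈ 1.630 → golden ratio (1.618)
R = 833/416 ≈ 2.002 → 2:1 (2.000)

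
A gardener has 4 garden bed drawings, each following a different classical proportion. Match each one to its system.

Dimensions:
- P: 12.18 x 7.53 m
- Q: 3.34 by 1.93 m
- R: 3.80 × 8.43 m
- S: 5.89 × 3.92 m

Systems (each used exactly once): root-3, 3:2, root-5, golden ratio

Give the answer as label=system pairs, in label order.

Ratios: P ≈ 1.618; Q ≈ 1.731; R ≈ 2.218; S ≈ 1.503.
Targets: root-3 ≈ 1.732; 3:2 ≈ 1.500; root-5 ≈ 2.236; golden ratio ≈ 1.618.

P=golden ratio, Q=root-3, R=root-5, S=3:2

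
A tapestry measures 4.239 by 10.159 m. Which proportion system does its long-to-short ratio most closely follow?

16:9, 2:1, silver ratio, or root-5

silver ratio

Ratio = 10.159 / 4.239 ≈ 2.397.
Distances: 16:9 1.778 (Δ 0.619); 2:1 2.000 (Δ 0.397); silver ratio 2.414 (Δ 0.017); root-5 2.236 (Δ 0.161).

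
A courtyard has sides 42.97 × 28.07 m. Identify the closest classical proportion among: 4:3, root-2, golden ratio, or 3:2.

Ratio = 42.97 / 28.07 ≈ 1.531.
Distances: 4:3 1.333 (Δ 0.198); root-2 1.414 (Δ 0.117); golden ratio 1.618 (Δ 0.087); 3:2 1.500 (Δ 0.031).

3:2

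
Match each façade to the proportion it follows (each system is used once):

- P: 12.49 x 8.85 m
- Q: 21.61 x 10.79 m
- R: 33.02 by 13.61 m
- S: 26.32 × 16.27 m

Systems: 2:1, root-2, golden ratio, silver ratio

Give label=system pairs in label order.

Ratios: P ≈ 1.411; Q ≈ 2.003; R ≈ 2.426; S ≈ 1.618.
Targets: 2:1 ≈ 2.000; root-2 ≈ 1.414; golden ratio ≈ 1.618; silver ratio ≈ 2.414.

P=root-2, Q=2:1, R=silver ratio, S=golden ratio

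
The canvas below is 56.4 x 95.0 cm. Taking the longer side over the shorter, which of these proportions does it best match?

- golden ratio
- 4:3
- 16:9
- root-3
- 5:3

95.0/56.4 ≈ 1.684. Nearest candidates are 5:3 (1.667, off by 0.017) and root-3 (1.732, off by 0.048).

5:3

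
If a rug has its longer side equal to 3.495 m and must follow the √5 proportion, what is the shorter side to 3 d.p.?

root-5 ≈ 2.23607.
Shorter side = 3.495 ÷ 2.23607 ≈ 1.56301 → 1.563 m.

1.563 m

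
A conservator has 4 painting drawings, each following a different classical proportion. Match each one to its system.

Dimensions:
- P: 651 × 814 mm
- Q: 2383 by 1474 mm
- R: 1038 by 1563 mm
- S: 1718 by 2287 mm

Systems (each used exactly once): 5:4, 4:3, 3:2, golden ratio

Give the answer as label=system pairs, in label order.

P = 814/651 ≈ 1.250 → 5:4 (1.250)
Q = 2383/1474 ≈ 1.617 → golden ratio (1.618)
R = 1563/1038 ≈ 1.506 → 3:2 (1.500)
S = 2287/1718 ≈ 1.331 → 4:3 (1.333)

P=5:4, Q=golden ratio, R=3:2, S=4:3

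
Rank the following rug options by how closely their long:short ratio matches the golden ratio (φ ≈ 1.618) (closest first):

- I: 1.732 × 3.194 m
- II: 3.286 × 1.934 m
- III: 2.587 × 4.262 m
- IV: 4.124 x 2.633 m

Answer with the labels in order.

III, IV, II, I

I: 3.194/1.732 ≈ 1.844 → |1.844 − 1.618| = 0.226
II: 3.286/1.934 ≈ 1.699 → |1.699 − 1.618| = 0.081
III: 4.262/2.587 ≈ 1.647 → |1.647 − 1.618| = 0.029
IV: 4.124/2.633 ≈ 1.566 → |1.566 − 1.618| = 0.052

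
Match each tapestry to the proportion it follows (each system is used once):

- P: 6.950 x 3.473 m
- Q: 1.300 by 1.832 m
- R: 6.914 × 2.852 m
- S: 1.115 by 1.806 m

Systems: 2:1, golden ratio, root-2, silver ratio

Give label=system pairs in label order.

Ratios: P ≈ 2.001; Q ≈ 1.409; R ≈ 2.424; S ≈ 1.620.
Targets: 2:1 ≈ 2.000; golden ratio ≈ 1.618; root-2 ≈ 1.414; silver ratio ≈ 2.414.

P=2:1, Q=root-2, R=silver ratio, S=golden ratio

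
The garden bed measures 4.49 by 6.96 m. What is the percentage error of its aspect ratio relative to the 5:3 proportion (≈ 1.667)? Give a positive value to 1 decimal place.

Ratio = 6.96 / 4.49 ≈ 1.5501.
Ideal 5:3 ≈ 1.6667. |1.5501 − 1.6667| / 1.6667 ≈ 7.00% → 7.0%.

7.0%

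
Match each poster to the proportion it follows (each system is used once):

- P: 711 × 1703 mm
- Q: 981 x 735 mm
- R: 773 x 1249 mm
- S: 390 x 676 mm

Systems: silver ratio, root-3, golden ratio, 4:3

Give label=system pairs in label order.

P = 1703/711 ≈ 2.395 → silver ratio (2.414)
Q = 981/735 ≈ 1.335 → 4:3 (1.333)
R = 1249/773 ≈ 1.616 → golden ratio (1.618)
S = 676/390 ≈ 1.733 → root-3 (1.732)

P=silver ratio, Q=4:3, R=golden ratio, S=root-3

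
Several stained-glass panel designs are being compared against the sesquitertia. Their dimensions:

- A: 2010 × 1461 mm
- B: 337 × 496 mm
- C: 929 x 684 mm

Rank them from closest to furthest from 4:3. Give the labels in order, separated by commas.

C, A, B

A: 2010/1461 ≈ 1.376 → |1.376 − 1.333| = 0.043
B: 496/337 ≈ 1.472 → |1.472 − 1.333| = 0.139
C: 929/684 ≈ 1.358 → |1.358 − 1.333| = 0.025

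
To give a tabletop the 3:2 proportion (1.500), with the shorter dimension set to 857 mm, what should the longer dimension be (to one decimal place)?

1285.5 mm

3:2 = 1.50000.
Longer side = 857 × 1.50000 ≈ 1285.500 → 1285.5 mm.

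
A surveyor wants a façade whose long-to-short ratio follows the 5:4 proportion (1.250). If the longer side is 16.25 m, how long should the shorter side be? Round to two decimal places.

13.00 m

5:4 = 1.25000.
Shorter side = 16.25 ÷ 1.25000 ≈ 13.0000 → 13.00 m.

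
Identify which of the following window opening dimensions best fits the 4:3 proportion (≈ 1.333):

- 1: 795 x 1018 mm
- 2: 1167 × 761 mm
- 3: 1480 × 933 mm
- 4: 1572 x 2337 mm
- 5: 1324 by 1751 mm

5

Target 4:3 ≈ 1.333.
1: 1.281 (Δ0.052)  2: 1.534 (Δ0.201)  3: 1.586 (Δ0.253)  4: 1.487 (Δ0.154)  5: 1.323 (Δ0.010)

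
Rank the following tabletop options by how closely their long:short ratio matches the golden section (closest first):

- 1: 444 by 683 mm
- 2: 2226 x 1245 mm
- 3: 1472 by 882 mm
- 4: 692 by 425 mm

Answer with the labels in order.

1: 683/444 ≈ 1.538 → |1.538 − 1.618| = 0.080
2: 2226/1245 ≈ 1.788 → |1.788 − 1.618| = 0.170
3: 1472/882 ≈ 1.669 → |1.669 − 1.618| = 0.051
4: 692/425 ≈ 1.628 → |1.628 − 1.618| = 0.010

4, 3, 1, 2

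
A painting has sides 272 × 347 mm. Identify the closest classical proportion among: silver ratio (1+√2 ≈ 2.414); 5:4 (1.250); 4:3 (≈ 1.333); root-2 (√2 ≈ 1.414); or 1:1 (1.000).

5:4

Ratio = 347 / 272 ≈ 1.276.
Distances: silver ratio 2.414 (Δ 1.138); 5:4 1.250 (Δ 0.026); 4:3 1.333 (Δ 0.057); root-2 1.414 (Δ 0.138); 1:1 1.000 (Δ 0.276).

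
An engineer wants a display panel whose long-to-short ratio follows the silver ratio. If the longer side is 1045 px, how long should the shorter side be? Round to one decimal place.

silver ratio ≈ 2.41421.
Shorter side = 1045 ÷ 2.41421 ≈ 432.854 → 432.9 px.

432.9 px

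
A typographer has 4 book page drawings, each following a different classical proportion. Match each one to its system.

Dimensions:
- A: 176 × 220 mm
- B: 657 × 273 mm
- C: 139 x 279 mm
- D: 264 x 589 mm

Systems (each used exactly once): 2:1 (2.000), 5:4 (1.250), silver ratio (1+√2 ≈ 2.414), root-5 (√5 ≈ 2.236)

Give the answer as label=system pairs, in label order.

Ratios: A ≈ 1.250; B ≈ 2.407; C ≈ 2.007; D ≈ 2.231.
Targets: 2:1 ≈ 2.000; 5:4 ≈ 1.250; silver ratio ≈ 2.414; root-5 ≈ 2.236.

A=5:4, B=silver ratio, C=2:1, D=root-5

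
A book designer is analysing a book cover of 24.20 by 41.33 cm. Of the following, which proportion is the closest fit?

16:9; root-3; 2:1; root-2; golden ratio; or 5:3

Ratio = 41.33 / 24.20 ≈ 1.708.
Distances: 16:9 1.778 (Δ 0.070); root-3 1.732 (Δ 0.024); 2:1 2.000 (Δ 0.292); root-2 1.414 (Δ 0.294); golden ratio 1.618 (Δ 0.090); 5:3 1.667 (Δ 0.041).

root-3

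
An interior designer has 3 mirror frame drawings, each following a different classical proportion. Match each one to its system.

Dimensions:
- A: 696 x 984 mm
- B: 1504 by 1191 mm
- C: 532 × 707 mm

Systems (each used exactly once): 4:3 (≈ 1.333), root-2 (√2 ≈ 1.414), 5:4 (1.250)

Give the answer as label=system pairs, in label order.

Ratios: A ≈ 1.414; B ≈ 1.263; C ≈ 1.329.
Targets: 4:3 ≈ 1.333; root-2 ≈ 1.414; 5:4 ≈ 1.250.

A=root-2, B=5:4, C=4:3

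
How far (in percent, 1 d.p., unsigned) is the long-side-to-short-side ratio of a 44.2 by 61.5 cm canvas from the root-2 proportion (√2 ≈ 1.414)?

1.6%

Ratio = 61.5 / 44.2 ≈ 1.3914.
Ideal root-2 ≈ 1.4142. |1.3914 − 1.4142| / 1.4142 ≈ 1.61% → 1.6%.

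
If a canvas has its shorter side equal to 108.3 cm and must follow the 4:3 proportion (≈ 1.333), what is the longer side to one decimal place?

144.4 cm

4:3 ≈ 1.33333.
Longer side = 108.3 × 1.33333 ≈ 144.400 → 144.4 cm.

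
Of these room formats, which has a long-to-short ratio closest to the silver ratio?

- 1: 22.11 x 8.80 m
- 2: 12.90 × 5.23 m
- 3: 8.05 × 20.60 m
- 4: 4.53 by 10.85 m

Target silver ratio ≈ 2.414.
1: 2.512 (Δ0.098)  2: 2.467 (Δ0.053)  3: 2.559 (Δ0.145)  4: 2.395 (Δ0.019)

4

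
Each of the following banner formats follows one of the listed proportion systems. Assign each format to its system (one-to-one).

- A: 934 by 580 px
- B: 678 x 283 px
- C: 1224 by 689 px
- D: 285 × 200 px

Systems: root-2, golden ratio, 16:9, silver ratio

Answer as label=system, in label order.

A=golden ratio, B=silver ratio, C=16:9, D=root-2

Ratios: A ≈ 1.610; B ≈ 2.396; C ≈ 1.776; D ≈ 1.425.
Targets: root-2 ≈ 1.414; golden ratio ≈ 1.618; 16:9 ≈ 1.778; silver ratio ≈ 2.414.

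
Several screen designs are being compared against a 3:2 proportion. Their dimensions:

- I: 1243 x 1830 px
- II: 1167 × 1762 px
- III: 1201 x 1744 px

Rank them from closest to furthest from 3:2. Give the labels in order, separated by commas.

II, I, III

I: 1830/1243 ≈ 1.472 → |1.472 − 1.500| = 0.028
II: 1762/1167 ≈ 1.510 → |1.510 − 1.500| = 0.010
III: 1744/1201 ≈ 1.452 → |1.452 − 1.500| = 0.048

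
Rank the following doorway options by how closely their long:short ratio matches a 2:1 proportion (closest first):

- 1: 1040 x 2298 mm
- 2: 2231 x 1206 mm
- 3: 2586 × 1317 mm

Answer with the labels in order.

3, 2, 1

Ratios: 1 = 2298 / 1040 ≈ 2.210; 2 = 2231 / 1206 ≈ 1.850; 3 = 2586 / 1317 ≈ 1.964.
|Δ from 2.000|: 1 0.210; 2 0.150; 3 0.036.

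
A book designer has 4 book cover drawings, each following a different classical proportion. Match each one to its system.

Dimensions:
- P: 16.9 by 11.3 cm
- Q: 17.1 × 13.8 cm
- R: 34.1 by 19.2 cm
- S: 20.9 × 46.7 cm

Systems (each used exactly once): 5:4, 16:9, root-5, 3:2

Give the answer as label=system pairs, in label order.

P = 16.9/11.3 ≈ 1.496 → 3:2 (1.500)
Q = 17.1/13.8 ≈ 1.239 → 5:4 (1.250)
R = 34.1/19.2 ≈ 1.776 → 16:9 (1.778)
S = 46.7/20.9 ≈ 2.234 → root-5 (2.236)

P=3:2, Q=5:4, R=16:9, S=root-5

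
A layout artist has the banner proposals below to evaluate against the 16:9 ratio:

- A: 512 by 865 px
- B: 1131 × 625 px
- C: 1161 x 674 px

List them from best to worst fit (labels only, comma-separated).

A: 865/512 ≈ 1.689 → |1.689 − 1.778| = 0.089
B: 1131/625 ≈ 1.810 → |1.810 − 1.778| = 0.032
C: 1161/674 ≈ 1.723 → |1.723 − 1.778| = 0.055

B, C, A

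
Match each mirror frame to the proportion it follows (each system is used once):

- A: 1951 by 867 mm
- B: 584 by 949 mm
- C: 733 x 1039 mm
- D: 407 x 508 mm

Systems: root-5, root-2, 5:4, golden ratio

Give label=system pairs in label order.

A = 1951/867 ≈ 2.250 → root-5 (2.236)
B = 949/584 ≈ 1.625 → golden ratio (1.618)
C = 1039/733 ≈ 1.417 → root-2 (1.414)
D = 508/407 ≈ 1.248 → 5:4 (1.250)

A=root-5, B=golden ratio, C=root-2, D=5:4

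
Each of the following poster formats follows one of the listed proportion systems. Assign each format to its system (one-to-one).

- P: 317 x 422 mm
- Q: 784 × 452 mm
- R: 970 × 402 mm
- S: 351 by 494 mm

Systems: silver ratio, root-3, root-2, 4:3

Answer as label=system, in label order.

Ratios: P ≈ 1.331; Q ≈ 1.735; R ≈ 2.413; S ≈ 1.407.
Targets: silver ratio ≈ 2.414; root-3 ≈ 1.732; root-2 ≈ 1.414; 4:3 ≈ 1.333.

P=4:3, Q=root-3, R=silver ratio, S=root-2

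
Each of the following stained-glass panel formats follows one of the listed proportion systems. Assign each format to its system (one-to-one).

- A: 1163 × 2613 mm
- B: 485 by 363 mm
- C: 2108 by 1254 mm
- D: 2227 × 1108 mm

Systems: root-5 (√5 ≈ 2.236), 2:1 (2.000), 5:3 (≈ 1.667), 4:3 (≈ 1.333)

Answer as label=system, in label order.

A=root-5, B=4:3, C=5:3, D=2:1

Ratios: A ≈ 2.247; B ≈ 1.336; C ≈ 1.681; D ≈ 2.010.
Targets: root-5 ≈ 2.236; 2:1 ≈ 2.000; 5:3 ≈ 1.667; 4:3 ≈ 1.333.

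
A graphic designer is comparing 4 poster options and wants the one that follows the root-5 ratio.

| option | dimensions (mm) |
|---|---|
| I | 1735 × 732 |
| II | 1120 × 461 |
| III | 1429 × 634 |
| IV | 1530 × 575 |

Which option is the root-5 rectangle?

III

Ratios (long/short): I ≈ 2.370; II ≈ 2.430; III ≈ 2.254; IV ≈ 2.661.
root-5 ≈ 2.236; option III is nearest (Δ 0.018).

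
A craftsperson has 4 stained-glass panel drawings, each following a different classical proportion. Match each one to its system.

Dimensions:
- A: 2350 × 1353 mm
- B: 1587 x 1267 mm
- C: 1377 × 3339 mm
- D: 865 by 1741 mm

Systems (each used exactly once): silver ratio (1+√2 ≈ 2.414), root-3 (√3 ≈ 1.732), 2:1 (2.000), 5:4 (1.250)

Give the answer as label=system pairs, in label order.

A=root-3, B=5:4, C=silver ratio, D=2:1

Ratios: A ≈ 1.737; B ≈ 1.253; C ≈ 2.425; D ≈ 2.013.
Targets: silver ratio ≈ 2.414; root-3 ≈ 1.732; 2:1 ≈ 2.000; 5:4 ≈ 1.250.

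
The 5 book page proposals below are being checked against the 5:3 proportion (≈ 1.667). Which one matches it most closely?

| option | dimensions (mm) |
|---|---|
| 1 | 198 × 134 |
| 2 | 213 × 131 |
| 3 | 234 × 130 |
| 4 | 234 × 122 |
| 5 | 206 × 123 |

Ratios (long/short): 1 ≈ 1.478; 2 ≈ 1.626; 3 ≈ 1.800; 4 ≈ 1.918; 5 ≈ 1.675.
5:3 ≈ 1.667; option 5 is nearest (Δ 0.008).

5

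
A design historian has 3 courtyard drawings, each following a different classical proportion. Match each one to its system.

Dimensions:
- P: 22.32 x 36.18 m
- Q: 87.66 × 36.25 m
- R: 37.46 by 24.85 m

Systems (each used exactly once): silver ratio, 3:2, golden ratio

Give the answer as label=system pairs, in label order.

P=golden ratio, Q=silver ratio, R=3:2

P = 36.18/22.32 ≈ 1.621 → golden ratio (1.618)
Q = 87.66/36.25 ≈ 2.418 → silver ratio (2.414)
R = 37.46/24.85 ≈ 1.507 → 3:2 (1.500)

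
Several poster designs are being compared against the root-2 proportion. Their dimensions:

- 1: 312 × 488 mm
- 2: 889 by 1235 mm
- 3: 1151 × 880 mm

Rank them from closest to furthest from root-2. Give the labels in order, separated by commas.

Ratios: 1 = 488 / 312 ≈ 1.564; 2 = 1235 / 889 ≈ 1.389; 3 = 1151 / 880 ≈ 1.308.
|Δ from 1.414|: 1 0.150; 2 0.025; 3 0.106.

2, 3, 1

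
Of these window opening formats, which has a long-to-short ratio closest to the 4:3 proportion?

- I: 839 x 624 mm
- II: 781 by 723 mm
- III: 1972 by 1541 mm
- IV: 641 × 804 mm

Ratios (long/short): I ≈ 1.345; II ≈ 1.080; III ≈ 1.280; IV ≈ 1.254.
4:3 ≈ 1.333; option I is nearest (Δ 0.012).

I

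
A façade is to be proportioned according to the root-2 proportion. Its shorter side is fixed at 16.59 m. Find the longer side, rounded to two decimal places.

23.46 m

root-2 ≈ 1.41421.
Longer side = 16.59 × 1.41421 ≈ 23.4617 → 23.46 m.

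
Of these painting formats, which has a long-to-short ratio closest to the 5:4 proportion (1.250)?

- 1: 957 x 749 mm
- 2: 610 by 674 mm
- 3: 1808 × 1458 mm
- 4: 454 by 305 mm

3

Ratios (long/short): 1 ≈ 1.278; 2 ≈ 1.105; 3 ≈ 1.240; 4 ≈ 1.489.
5:4 ≈ 1.250; option 3 is nearest (Δ 0.010).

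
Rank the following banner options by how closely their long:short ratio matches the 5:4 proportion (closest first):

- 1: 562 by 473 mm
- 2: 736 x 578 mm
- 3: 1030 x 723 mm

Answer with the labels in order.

2, 1, 3

Ratios: 1 = 562 / 473 ≈ 1.188; 2 = 736 / 578 ≈ 1.273; 3 = 1030 / 723 ≈ 1.425.
|Δ from 1.250|: 1 0.062; 2 0.023; 3 0.175.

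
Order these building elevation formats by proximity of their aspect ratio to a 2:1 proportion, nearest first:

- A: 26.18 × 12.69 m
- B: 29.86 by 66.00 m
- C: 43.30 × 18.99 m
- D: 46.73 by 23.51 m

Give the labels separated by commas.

A: 26.18/12.69 ≈ 2.063 → |2.063 − 2.000| = 0.063
B: 66.00/29.86 ≈ 2.210 → |2.210 − 2.000| = 0.210
C: 43.30/18.99 ≈ 2.280 → |2.280 − 2.000| = 0.280
D: 46.73/23.51 ≈ 1.988 → |1.988 − 2.000| = 0.012

D, A, B, C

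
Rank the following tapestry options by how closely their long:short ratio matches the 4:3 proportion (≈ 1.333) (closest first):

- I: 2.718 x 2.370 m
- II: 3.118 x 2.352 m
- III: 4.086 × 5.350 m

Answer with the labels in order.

I: 2.718/2.370 ≈ 1.147 → |1.147 − 1.333| = 0.186
II: 3.118/2.352 ≈ 1.326 → |1.326 − 1.333| = 0.007
III: 5.350/4.086 ≈ 1.309 → |1.309 − 1.333| = 0.024

II, III, I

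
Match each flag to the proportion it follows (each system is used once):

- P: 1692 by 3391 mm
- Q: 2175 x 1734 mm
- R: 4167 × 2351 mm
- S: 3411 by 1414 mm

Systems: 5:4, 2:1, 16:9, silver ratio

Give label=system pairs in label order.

P=2:1, Q=5:4, R=16:9, S=silver ratio

Ratios: P ≈ 2.004; Q ≈ 1.254; R ≈ 1.772; S ≈ 2.412.
Targets: 5:4 ≈ 1.250; 2:1 ≈ 2.000; 16:9 ≈ 1.778; silver ratio ≈ 2.414.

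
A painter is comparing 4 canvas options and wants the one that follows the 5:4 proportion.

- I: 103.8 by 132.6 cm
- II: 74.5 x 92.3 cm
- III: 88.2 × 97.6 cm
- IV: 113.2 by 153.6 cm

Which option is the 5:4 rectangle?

Ratios (long/short): I ≈ 1.277; II ≈ 1.239; III ≈ 1.107; IV ≈ 1.357.
5:4 ≈ 1.250; option II is nearest (Δ 0.011).

II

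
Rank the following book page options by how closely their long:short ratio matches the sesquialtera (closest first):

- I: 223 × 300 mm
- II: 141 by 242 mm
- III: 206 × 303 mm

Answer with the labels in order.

I: 300/223 ≈ 1.345 → |1.345 − 1.500| = 0.155
II: 242/141 ≈ 1.716 → |1.716 − 1.500| = 0.216
III: 303/206 ≈ 1.471 → |1.471 − 1.500| = 0.029

III, I, II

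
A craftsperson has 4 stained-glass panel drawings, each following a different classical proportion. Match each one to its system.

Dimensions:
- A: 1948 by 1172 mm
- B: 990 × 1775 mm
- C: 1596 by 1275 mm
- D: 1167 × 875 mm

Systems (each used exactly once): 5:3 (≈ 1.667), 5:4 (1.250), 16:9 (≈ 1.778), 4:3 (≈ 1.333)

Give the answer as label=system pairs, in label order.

Ratios: A ≈ 1.662; B ≈ 1.793; C ≈ 1.252; D ≈ 1.334.
Targets: 5:3 ≈ 1.667; 5:4 ≈ 1.250; 16:9 ≈ 1.778; 4:3 ≈ 1.333.

A=5:3, B=16:9, C=5:4, D=4:3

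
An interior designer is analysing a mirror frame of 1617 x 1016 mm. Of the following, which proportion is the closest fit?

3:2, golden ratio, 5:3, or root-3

golden ratio

Ratio = 1617 / 1016 ≈ 1.592.
Distances: 3:2 1.500 (Δ 0.092); golden ratio 1.618 (Δ 0.026); 5:3 1.667 (Δ 0.075); root-3 1.732 (Δ 0.140).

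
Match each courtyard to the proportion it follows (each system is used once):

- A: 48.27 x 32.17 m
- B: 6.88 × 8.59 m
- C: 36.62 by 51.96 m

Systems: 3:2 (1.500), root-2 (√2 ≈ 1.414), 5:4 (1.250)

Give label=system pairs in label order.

A=3:2, B=5:4, C=root-2

A = 48.27/32.17 ≈ 1.500 → 3:2 (1.500)
B = 8.59/6.88 ≈ 1.249 → 5:4 (1.250)
C = 51.96/36.62 ≈ 1.419 → root-2 (1.414)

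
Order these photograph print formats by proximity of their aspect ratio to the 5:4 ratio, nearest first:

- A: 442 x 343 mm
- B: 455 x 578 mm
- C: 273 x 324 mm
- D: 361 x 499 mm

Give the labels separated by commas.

Ratios: A = 442 / 343 ≈ 1.289; B = 578 / 455 ≈ 1.270; C = 324 / 273 ≈ 1.187; D = 499 / 361 ≈ 1.382.
|Δ from 1.250|: A 0.039; B 0.020; C 0.063; D 0.132.

B, A, C, D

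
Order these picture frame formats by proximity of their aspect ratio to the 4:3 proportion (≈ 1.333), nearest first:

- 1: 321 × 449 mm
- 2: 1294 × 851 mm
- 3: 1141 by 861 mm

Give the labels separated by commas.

Ratios: 1 = 449 / 321 ≈ 1.399; 2 = 1294 / 851 ≈ 1.521; 3 = 1141 / 861 ≈ 1.325.
|Δ from 1.333|: 1 0.066; 2 0.188; 3 0.008.

3, 1, 2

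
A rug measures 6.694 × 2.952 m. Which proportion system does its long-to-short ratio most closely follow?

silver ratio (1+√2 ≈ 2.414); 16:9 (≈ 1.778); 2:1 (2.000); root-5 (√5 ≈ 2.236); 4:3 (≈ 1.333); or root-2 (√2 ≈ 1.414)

root-5

6.694/2.952 ≈ 2.268. Nearest candidates are root-5 (2.236, off by 0.032) and silver ratio (2.414, off by 0.146).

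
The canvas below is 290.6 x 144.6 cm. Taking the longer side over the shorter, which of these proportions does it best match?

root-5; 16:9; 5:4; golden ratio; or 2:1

Ratio = 290.6 / 144.6 ≈ 2.010.
Distances: root-5 2.236 (Δ 0.226); 16:9 1.778 (Δ 0.232); 5:4 1.250 (Δ 0.760); golden ratio 1.618 (Δ 0.392); 2:1 2.000 (Δ 0.010).

2:1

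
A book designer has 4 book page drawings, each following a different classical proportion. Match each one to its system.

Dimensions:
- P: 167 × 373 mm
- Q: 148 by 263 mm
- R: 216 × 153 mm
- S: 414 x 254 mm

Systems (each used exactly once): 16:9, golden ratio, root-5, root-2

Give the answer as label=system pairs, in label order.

P=root-5, Q=16:9, R=root-2, S=golden ratio

Ratios: P ≈ 2.234; Q ≈ 1.777; R ≈ 1.412; S ≈ 1.630.
Targets: 16:9 ≈ 1.778; golden ratio ≈ 1.618; root-5 ≈ 2.236; root-2 ≈ 1.414.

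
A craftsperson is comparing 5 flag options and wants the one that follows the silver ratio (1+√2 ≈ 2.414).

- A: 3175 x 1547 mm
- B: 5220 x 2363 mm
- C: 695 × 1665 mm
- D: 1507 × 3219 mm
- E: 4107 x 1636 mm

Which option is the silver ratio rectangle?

Target silver ratio ≈ 2.414.
A: 2.052 (Δ0.362)  B: 2.209 (Δ0.205)  C: 2.396 (Δ0.018)  D: 2.136 (Δ0.278)  E: 2.510 (Δ0.096)

C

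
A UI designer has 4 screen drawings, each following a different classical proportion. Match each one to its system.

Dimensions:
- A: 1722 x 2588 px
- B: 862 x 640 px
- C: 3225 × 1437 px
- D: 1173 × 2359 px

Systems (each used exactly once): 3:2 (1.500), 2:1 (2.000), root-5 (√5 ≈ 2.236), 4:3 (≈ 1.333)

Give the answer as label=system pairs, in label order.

A=3:2, B=4:3, C=root-5, D=2:1

A = 2588/1722 ≈ 1.503 → 3:2 (1.500)
B = 862/640 ≈ 1.347 → 4:3 (1.333)
C = 3225/1437 ≈ 2.244 → root-5 (2.236)
D = 2359/1173 ≈ 2.011 → 2:1 (2.000)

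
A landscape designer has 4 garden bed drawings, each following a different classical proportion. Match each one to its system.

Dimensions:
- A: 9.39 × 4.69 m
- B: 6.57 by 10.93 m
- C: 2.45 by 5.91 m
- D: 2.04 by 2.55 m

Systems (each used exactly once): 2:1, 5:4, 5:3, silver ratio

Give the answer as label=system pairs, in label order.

A=2:1, B=5:3, C=silver ratio, D=5:4

A = 9.39/4.69 ≈ 2.002 → 2:1 (2.000)
B = 10.93/6.57 ≈ 1.664 → 5:3 (1.667)
C = 5.91/2.45 ≈ 2.412 → silver ratio (2.414)
D = 2.55/2.04 ≈ 1.250 → 5:4 (1.250)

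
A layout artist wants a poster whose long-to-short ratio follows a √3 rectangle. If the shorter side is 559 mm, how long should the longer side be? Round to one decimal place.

root-3 ≈ 1.73205.
Longer side = 559 × 1.73205 ≈ 968.216 → 968.2 mm.

968.2 mm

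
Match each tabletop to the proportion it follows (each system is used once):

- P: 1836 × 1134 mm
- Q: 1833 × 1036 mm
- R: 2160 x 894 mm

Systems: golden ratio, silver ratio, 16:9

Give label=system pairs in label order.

P = 1836/1134 ≈ 1.619 → golden ratio (1.618)
Q = 1833/1036 ≈ 1.769 → 16:9 (1.778)
R = 2160/894 ≈ 2.416 → silver ratio (2.414)

P=golden ratio, Q=16:9, R=silver ratio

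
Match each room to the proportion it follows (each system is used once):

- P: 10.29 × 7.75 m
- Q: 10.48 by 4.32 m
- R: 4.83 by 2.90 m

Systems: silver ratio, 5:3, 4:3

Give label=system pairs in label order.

P=4:3, Q=silver ratio, R=5:3

Ratios: P ≈ 1.328; Q ≈ 2.426; R ≈ 1.666.
Targets: silver ratio ≈ 2.414; 5:3 ≈ 1.667; 4:3 ≈ 1.333.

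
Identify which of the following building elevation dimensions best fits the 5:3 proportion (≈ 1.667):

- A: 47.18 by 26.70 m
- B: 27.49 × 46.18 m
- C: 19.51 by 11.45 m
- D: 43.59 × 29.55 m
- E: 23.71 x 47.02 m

Target 5:3 ≈ 1.667.
A: 1.767 (Δ0.100)  B: 1.680 (Δ0.013)  C: 1.704 (Δ0.037)  D: 1.475 (Δ0.192)  E: 1.983 (Δ0.316)

B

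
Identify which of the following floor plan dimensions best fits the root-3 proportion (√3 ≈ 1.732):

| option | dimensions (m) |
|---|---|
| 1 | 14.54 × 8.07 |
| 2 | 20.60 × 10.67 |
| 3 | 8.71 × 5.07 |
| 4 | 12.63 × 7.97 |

3

Ratios (long/short): 1 ≈ 1.802; 2 ≈ 1.931; 3 ≈ 1.718; 4 ≈ 1.585.
root-3 ≈ 1.732; option 3 is nearest (Δ 0.014).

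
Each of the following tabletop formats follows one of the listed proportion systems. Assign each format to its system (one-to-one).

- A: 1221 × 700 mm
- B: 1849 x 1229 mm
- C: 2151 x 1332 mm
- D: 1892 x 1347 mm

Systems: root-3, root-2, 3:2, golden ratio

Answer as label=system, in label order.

Ratios: A ≈ 1.744; B ≈ 1.504; C ≈ 1.615; D ≈ 1.405.
Targets: root-3 ≈ 1.732; root-2 ≈ 1.414; 3:2 ≈ 1.500; golden ratio ≈ 1.618.

A=root-3, B=3:2, C=golden ratio, D=root-2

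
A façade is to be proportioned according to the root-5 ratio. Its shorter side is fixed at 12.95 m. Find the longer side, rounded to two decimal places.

28.96 m

root-5 ≈ 2.23607.
Longer side = 12.95 × 2.23607 ≈ 28.9571 → 28.96 m.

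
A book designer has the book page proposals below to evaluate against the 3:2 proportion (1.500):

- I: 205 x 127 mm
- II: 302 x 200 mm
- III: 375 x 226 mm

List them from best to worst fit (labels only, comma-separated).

I: 205/127 ≈ 1.614 → |1.614 − 1.500| = 0.114
II: 302/200 ≈ 1.510 → |1.510 − 1.500| = 0.010
III: 375/226 ≈ 1.659 → |1.659 − 1.500| = 0.159

II, I, III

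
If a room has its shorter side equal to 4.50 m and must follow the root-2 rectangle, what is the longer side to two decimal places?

6.36 m

root-2 ≈ 1.41421.
Longer side = 4.50 × 1.41421 ≈ 6.3639 → 6.36 m.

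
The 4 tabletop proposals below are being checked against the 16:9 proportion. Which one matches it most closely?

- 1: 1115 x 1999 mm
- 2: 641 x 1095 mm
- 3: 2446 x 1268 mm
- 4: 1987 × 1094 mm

Target 16:9 ≈ 1.778.
1: 1.793 (Δ0.015)  2: 1.708 (Δ0.070)  3: 1.929 (Δ0.151)  4: 1.816 (Δ0.038)

1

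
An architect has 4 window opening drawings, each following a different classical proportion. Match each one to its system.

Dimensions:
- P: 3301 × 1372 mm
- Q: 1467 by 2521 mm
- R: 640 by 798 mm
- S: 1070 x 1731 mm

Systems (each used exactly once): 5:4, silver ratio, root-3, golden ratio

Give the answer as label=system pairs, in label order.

P=silver ratio, Q=root-3, R=5:4, S=golden ratio

Ratios: P ≈ 2.406; Q ≈ 1.718; R ≈ 1.247; S ≈ 1.618.
Targets: 5:4 ≈ 1.250; silver ratio ≈ 2.414; root-3 ≈ 1.732; golden ratio ≈ 1.618.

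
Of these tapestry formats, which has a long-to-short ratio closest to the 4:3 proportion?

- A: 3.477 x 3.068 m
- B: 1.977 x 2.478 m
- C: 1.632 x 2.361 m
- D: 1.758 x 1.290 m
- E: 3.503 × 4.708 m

E

Target 4:3 ≈ 1.333.
A: 1.133 (Δ0.200)  B: 1.253 (Δ0.080)  C: 1.447 (Δ0.114)  D: 1.363 (Δ0.030)  E: 1.344 (Δ0.011)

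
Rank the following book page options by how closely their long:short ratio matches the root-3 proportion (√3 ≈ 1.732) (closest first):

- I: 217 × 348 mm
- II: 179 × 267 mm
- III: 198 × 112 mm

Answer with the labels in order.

III, I, II

Ratios: I = 348 / 217 ≈ 1.604; II = 267 / 179 ≈ 1.492; III = 198 / 112 ≈ 1.768.
|Δ from 1.732|: I 0.128; II 0.240; III 0.036.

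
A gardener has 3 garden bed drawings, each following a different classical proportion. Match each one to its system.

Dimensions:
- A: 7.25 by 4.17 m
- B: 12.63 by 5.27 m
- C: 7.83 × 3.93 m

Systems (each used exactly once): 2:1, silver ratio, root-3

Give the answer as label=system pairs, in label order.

A=root-3, B=silver ratio, C=2:1

Ratios: A ≈ 1.739; B ≈ 2.397; C ≈ 1.992.
Targets: 2:1 ≈ 2.000; silver ratio ≈ 2.414; root-3 ≈ 1.732.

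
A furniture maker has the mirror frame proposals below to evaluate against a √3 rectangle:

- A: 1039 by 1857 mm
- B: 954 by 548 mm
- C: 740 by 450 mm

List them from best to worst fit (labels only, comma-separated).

Ratios: A = 1857 / 1039 ≈ 1.787; B = 954 / 548 ≈ 1.741; C = 740 / 450 ≈ 1.644.
|Δ from 1.732|: A 0.055; B 0.009; C 0.088.

B, A, C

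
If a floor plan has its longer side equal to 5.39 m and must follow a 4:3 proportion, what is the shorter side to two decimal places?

4:3 ≈ 1.33333.
Shorter side = 5.39 ÷ 1.33333 ≈ 4.0425 → 4.04 m.

4.04 m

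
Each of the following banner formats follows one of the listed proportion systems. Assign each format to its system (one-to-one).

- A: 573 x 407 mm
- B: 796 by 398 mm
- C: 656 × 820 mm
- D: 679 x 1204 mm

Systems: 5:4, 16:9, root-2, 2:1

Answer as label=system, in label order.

A=root-2, B=2:1, C=5:4, D=16:9

Ratios: A ≈ 1.408; B ≈ 2.000; C ≈ 1.250; D ≈ 1.773.
Targets: 5:4 ≈ 1.250; 16:9 ≈ 1.778; root-2 ≈ 1.414; 2:1 ≈ 2.000.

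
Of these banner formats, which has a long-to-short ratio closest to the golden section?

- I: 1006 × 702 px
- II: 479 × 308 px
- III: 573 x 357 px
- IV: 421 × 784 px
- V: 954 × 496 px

III

Ratios (long/short): I ≈ 1.433; II ≈ 1.555; III ≈ 1.605; IV ≈ 1.862; V ≈ 1.923.
golden ratio ≈ 1.618; option III is nearest (Δ 0.013).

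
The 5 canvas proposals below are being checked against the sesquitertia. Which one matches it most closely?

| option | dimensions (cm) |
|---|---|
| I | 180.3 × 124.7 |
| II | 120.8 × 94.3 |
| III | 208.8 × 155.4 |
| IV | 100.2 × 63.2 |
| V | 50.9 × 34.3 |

III

Target 4:3 ≈ 1.333.
I: 1.446 (Δ0.113)  II: 1.281 (Δ0.052)  III: 1.344 (Δ0.011)  IV: 1.585 (Δ0.252)  V: 1.484 (Δ0.151)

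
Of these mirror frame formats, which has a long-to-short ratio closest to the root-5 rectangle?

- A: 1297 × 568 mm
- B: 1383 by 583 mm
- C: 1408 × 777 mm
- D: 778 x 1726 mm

D

Ratios (long/short): A ≈ 2.283; B ≈ 2.372; C ≈ 1.812; D ≈ 2.219.
root-5 ≈ 2.236; option D is nearest (Δ 0.017).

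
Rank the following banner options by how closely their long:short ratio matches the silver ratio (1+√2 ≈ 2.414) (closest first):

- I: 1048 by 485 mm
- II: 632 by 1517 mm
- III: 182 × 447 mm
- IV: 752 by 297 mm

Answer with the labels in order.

Ratios: I = 1048 / 485 ≈ 2.161; II = 1517 / 632 ≈ 2.400; III = 447 / 182 ≈ 2.456; IV = 752 / 297 ≈ 2.532.
|Δ from 2.414|: I 0.253; II 0.014; III 0.042; IV 0.118.

II, III, IV, I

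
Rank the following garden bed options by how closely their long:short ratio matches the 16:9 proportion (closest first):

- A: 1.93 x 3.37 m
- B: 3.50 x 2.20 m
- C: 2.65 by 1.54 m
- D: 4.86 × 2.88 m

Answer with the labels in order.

A, C, D, B

A: 3.37/1.93 ≈ 1.746 → |1.746 − 1.778| = 0.032
B: 3.50/2.20 ≈ 1.591 → |1.591 − 1.778| = 0.187
C: 2.65/1.54 ≈ 1.721 → |1.721 − 1.778| = 0.057
D: 4.86/2.88 ≈ 1.688 → |1.688 − 1.778| = 0.090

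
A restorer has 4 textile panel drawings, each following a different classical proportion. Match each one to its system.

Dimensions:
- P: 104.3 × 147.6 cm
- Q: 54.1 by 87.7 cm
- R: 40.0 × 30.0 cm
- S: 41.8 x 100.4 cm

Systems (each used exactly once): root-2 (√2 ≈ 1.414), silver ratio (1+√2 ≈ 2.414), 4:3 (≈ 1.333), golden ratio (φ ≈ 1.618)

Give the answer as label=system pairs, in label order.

P=root-2, Q=golden ratio, R=4:3, S=silver ratio

Ratios: P ≈ 1.415; Q ≈ 1.621; R ≈ 1.333; S ≈ 2.402.
Targets: root-2 ≈ 1.414; silver ratio ≈ 2.414; 4:3 ≈ 1.333; golden ratio ≈ 1.618.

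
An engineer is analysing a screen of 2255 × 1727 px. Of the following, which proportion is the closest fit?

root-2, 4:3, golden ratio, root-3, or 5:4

2255/1727 ≈ 1.306. Nearest candidates are 4:3 (1.333, off by 0.027) and 5:4 (1.250, off by 0.056).

4:3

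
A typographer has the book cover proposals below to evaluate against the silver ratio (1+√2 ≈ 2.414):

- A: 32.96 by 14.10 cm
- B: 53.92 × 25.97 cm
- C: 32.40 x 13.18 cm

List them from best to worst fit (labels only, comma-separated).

C, A, B

A: 32.96/14.10 ≈ 2.338 → |2.338 − 2.414| = 0.076
B: 53.92/25.97 ≈ 2.076 → |2.076 − 2.414| = 0.338
C: 32.40/13.18 ≈ 2.458 → |2.458 − 2.414| = 0.044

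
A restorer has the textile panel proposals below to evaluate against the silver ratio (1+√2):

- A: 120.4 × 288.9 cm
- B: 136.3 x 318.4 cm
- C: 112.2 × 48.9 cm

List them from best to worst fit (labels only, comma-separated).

A: 288.9/120.4 ≈ 2.400 → |2.400 − 2.414| = 0.014
B: 318.4/136.3 ≈ 2.336 → |2.336 − 2.414| = 0.078
C: 112.2/48.9 ≈ 2.294 → |2.294 − 2.414| = 0.120

A, B, C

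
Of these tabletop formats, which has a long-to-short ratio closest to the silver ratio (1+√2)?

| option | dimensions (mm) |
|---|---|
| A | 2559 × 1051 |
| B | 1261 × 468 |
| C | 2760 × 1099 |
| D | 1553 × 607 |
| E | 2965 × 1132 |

A

Ratios (long/short): A ≈ 2.435; B ≈ 2.694; C ≈ 2.511; D ≈ 2.558; E ≈ 2.619.
silver ratio ≈ 2.414; option A is nearest (Δ 0.021).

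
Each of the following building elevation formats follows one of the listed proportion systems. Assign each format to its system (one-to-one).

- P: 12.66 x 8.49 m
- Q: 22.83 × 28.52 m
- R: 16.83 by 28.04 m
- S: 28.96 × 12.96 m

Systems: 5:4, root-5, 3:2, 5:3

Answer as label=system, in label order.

Ratios: P ≈ 1.491; Q ≈ 1.249; R ≈ 1.666; S ≈ 2.235.
Targets: 5:4 ≈ 1.250; root-5 ≈ 2.236; 3:2 ≈ 1.500; 5:3 ≈ 1.667.

P=3:2, Q=5:4, R=5:3, S=root-5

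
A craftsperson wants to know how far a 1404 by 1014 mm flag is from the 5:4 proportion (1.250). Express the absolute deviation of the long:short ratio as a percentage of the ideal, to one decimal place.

Ratio = 1404 / 1014 ≈ 1.3846.
Ideal 5:4 = 1.2500. |1.3846 − 1.2500| / 1.2500 ≈ 10.77% → 10.8%.

10.8%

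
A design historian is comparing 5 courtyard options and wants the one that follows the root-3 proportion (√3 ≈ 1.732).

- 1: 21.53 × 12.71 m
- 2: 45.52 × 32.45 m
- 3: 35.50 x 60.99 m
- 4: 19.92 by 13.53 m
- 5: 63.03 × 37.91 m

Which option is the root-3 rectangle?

Ratios (long/short): 1 ≈ 1.694; 2 ≈ 1.403; 3 ≈ 1.718; 4 ≈ 1.472; 5 ≈ 1.663.
root-3 ≈ 1.732; option 3 is nearest (Δ 0.014).

3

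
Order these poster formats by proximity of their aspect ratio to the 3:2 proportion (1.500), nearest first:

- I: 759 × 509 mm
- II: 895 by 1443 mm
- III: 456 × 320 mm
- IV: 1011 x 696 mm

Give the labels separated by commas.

I, IV, III, II

I: 759/509 ≈ 1.491 → |1.491 − 1.500| = 0.009
II: 1443/895 ≈ 1.612 → |1.612 − 1.500| = 0.112
III: 456/320 ≈ 1.425 → |1.425 − 1.500| = 0.075
IV: 1011/696 ≈ 1.453 → |1.453 − 1.500| = 0.047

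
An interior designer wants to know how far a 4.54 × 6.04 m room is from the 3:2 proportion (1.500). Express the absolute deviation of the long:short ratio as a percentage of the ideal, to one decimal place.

11.3%

Ratio = 6.04 / 4.54 ≈ 1.3304.
Ideal 3:2 = 1.5000. |1.3304 − 1.5000| / 1.5000 ≈ 11.31% → 11.3%.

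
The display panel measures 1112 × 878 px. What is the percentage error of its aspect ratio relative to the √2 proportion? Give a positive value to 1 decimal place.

10.4%

Ratio = 1112 / 878 ≈ 1.2665.
Ideal root-2 ≈ 1.4142. |1.2665 − 1.4142| / 1.4142 ≈ 10.44% → 10.4%.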